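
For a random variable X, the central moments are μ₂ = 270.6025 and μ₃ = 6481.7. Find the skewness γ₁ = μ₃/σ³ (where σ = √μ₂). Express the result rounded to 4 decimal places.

1.4561

σ = √μ₂ = √270.6025 = 16.45000
σ³ = μ₂^(3/2) = 4451.41113
γ₁ = μ₃/σ³ = 6481.7 / 4451.41113 ≈ 1.4561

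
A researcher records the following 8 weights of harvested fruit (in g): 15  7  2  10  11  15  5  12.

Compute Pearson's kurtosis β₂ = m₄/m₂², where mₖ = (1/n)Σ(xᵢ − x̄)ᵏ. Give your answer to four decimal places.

1.9388

x̄ = 9.6250
Σ(xᵢ − x̄)² = 151.8750 ⇒ m₂ = 18.98438
Σ(xᵢ − x̄)⁴ = 5590.1191 ⇒ m₄ = 698.76489
m₂² = 360.40649
β₂ = m₄/m₂² = 698.76489 / 360.40649 ≈ 1.9388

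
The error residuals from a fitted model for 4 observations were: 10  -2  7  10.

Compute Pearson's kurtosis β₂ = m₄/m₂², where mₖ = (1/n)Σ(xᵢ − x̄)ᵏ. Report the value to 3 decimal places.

x̄ = 6.2500
Σ(xᵢ − x̄)² = 96.7500 ⇒ m₂ = 24.18750
Σ(xᵢ − x̄)⁴ = 5028.3281 ⇒ m₄ = 1257.08203
m₂² = 585.03516
β₂ = m₄/m₂² = 1257.08203 / 585.03516 ≈ 2.149

2.149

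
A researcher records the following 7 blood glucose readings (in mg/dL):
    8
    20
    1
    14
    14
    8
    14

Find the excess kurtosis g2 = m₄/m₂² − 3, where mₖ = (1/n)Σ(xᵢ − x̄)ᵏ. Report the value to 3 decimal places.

-0.609

x̄ = 11.2857
Σ(xᵢ − x̄)² = 225.4286 ⇒ m₂ = 32.20408
Σ(xᵢ − x̄)⁴ = 17355.4111 ⇒ m₄ = 2479.34444
m₂² = 1037.10287
g2 = m₄/m₂² − 3 = 2.39064 − 3 ≈ -0.609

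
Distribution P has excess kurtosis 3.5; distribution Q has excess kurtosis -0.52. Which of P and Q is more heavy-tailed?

P

Higher excess kurtosis ⇒ heavier tails relative to the normal distribution.
3.5 vs -0.52: the larger is 3.5, so P has heavier tails. (P is leptokurtic — heavier-than-normal tails; the other is platykurtic.)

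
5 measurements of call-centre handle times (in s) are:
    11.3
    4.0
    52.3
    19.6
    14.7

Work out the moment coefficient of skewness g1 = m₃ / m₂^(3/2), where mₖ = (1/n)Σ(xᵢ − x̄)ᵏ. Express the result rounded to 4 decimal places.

x̄ = (11.3 + 4.0 + 52.3 + 19.6 + 14.7) / 5 = 20.3800
deviations (xᵢ − x̄): -9.0800, -16.3800, 31.9200, -0.7800, -5.6800
Σ(xᵢ − x̄)² = 1402.5080 ⇒ m₂ = 1402.5080/5 = 280.50160
Σ(xᵢ − x̄)³ = 27195.6895 ⇒ m₃ = 27195.6895/5 = 5439.13790
m₂^(3/2) = 280.50160^(1.5) = 4697.89185
g1 = m₃ / m₂^(3/2) = 5439.13790 / 4697.89185 ≈ 1.1578

1.1578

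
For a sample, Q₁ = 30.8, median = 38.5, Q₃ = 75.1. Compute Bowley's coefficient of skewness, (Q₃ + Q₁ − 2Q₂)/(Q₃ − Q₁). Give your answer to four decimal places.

0.6524

numerator: Q₃ + Q₁ − 2Q₂ = 75.1 + 30.8 − 2×38.5 = 28.9000
denominator: Q₃ − Q₁ = 75.1 − 30.8 = 44.3000
Bowley skewness = 28.9000 / 44.3000 ≈ 0.6524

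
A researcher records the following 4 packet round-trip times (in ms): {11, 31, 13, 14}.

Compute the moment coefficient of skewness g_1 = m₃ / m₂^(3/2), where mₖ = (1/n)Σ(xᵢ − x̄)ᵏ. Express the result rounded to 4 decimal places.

1.0911

x̄ = (11 + 31 + 13 + 14) / 4 = 17.2500
deviations (xᵢ − x̄): -6.2500, 13.7500, -4.2500, -3.2500
Σ(xᵢ − x̄)² = 256.7500 ⇒ m₂ = 256.7500/4 = 64.18750
Σ(xᵢ − x̄)³ = 2244.3750 ⇒ m₃ = 2244.3750/4 = 561.09375
m₂^(3/2) = 64.18750^(1.5) = 514.25165
g_1 = m₃ / m₂^(3/2) = 561.09375 / 514.25165 ≈ 1.0911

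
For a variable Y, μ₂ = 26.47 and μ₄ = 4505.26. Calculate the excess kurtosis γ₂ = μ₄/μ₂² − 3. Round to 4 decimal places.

μ₂² = 26.47² = 700.66090
μ₄/μ₂² = 4505.26 / 700.66090 = 6.43001
γ₂ = 6.43001 − 3 ≈ 3.4300

3.4300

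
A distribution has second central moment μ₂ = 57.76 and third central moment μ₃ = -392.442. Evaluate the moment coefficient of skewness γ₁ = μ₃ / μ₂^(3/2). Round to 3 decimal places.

-0.894

σ = √μ₂ = √57.76 = 7.60000
σ³ = μ₂^(3/2) = 438.97600
γ₁ = μ₃/σ³ = -392.442 / 438.97600 ≈ -0.894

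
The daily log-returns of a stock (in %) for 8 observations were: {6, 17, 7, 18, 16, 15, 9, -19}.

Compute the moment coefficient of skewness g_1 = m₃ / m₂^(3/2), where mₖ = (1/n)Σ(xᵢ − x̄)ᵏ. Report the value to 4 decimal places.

x̄ = (6 + 17 + 7 + 18 + 16 + 15 + 9 - 19) / 8 = 8.6250
deviations (xᵢ − x̄): -2.6250, 8.3750, -1.6250, 9.3750, 7.3750, 6.3750, 0.3750, -27.6250
Σ(xᵢ − x̄)² = 1025.8750 ⇒ m₂ = 1025.8750/8 = 128.23438
Σ(xᵢ − x̄)³ = -19032.4688 ⇒ m₃ = -19032.4688/8 = -2379.05859
m₂^(3/2) = 128.23438^(1.5) = 1452.13398
g_1 = m₃ / m₂^(3/2) = -2379.05859 / 1452.13398 ≈ -1.6383

-1.6383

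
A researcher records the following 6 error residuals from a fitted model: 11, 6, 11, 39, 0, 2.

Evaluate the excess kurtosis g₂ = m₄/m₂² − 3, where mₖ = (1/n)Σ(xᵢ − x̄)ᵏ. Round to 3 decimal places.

0.524

x̄ = 11.5000
Σ(xᵢ − x̄)² = 1009.5000 ⇒ m₂ = 168.25000
Σ(xᵢ − x̄)⁴ = 598464.3750 ⇒ m₄ = 99744.06250
m₂² = 28308.06250
g₂ = m₄/m₂² − 3 = 3.52352 − 3 ≈ 0.524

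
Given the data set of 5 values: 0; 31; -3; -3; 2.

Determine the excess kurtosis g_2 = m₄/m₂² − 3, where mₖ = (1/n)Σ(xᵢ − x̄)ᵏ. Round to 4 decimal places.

x̄ = 5.4000
Σ(xᵢ − x̄)² = 837.2000 ⇒ m₂ = 167.44000
Σ(xᵢ − x̄)⁴ = 440438.0960 ⇒ m₄ = 88087.61920
m₂² = 28036.15360
g_2 = m₄/m₂² − 3 = 3.14193 − 3 ≈ 0.1419

0.1419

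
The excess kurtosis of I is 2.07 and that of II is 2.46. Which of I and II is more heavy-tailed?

Higher excess kurtosis ⇒ heavier tails relative to the normal distribution.
2.07 vs 2.46: the larger is 2.46, so II has heavier tails.

II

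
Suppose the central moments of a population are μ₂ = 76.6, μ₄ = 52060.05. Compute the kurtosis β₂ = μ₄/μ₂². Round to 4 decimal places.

8.8725

μ₂² = 76.6² = 5867.56000
μ₄/μ₂² = 52060.05 / 5867.56000 = 8.87252
β₂ ≈ 8.8725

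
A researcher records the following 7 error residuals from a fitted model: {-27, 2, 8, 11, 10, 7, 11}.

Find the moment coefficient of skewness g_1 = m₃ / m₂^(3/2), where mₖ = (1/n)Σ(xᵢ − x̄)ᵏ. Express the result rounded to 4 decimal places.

-1.8327

x̄ = (-27 + 2 + 8 + 11 + 10 + 7 + 11) / 7 = 3.1429
deviations (xᵢ − x̄): -30.1429, -1.1429, 4.8571, 7.8571, 6.8571, 3.8571, 7.8571
Σ(xᵢ − x̄)² = 1118.8571 ⇒ m₂ = 1118.8571/7 = 159.83673
Σ(xᵢ − x̄)³ = -25924.5306 ⇒ m₃ = -25924.5306/7 = -3703.50437
m₂^(3/2) = 159.83673^(1.5) = 2020.76075
g_1 = m₃ / m₂^(3/2) = -3703.50437 / 2020.76075 ≈ -1.8327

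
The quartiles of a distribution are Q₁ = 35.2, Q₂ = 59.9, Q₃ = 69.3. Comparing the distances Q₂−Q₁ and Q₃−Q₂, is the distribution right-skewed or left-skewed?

Q₂ − Q₁ = 24.7;  Q₃ − Q₂ = 9.4
Q₂ − Q₁ > Q₃ − Q₂ ⇒ the lower half is more spread out ⇒ left-skewed.

left-skewed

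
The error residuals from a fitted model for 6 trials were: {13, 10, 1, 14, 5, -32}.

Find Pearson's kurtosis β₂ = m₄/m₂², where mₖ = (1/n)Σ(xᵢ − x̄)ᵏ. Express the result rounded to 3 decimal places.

x̄ = 1.8333
Σ(xᵢ − x̄)² = 1494.8333 ⇒ m₂ = 249.13889
Σ(xᵢ − x̄)⁴ = 1352335.4861 ⇒ m₄ = 225389.24769
m₂² = 62070.18596
β₂ = m₄/m₂² = 225389.24769 / 62070.18596 ≈ 3.631

3.631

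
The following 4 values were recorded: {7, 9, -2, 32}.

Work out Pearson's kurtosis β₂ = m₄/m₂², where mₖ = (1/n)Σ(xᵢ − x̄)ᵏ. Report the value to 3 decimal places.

x̄ = 11.5000
Σ(xᵢ − x̄)² = 629.0000 ⇒ m₂ = 157.25000
Σ(xᵢ − x̄)⁴ = 210274.2500 ⇒ m₄ = 52568.56250
m₂² = 24727.56250
β₂ = m₄/m₂² = 52568.56250 / 24727.56250 ≈ 2.126

2.126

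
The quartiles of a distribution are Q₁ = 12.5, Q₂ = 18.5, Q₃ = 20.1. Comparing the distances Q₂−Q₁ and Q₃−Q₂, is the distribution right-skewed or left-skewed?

left-skewed

Q₂ − Q₁ = 6.0;  Q₃ − Q₂ = 1.6
Q₂ − Q₁ > Q₃ − Q₂ ⇒ the lower half is more spread out ⇒ left-skewed.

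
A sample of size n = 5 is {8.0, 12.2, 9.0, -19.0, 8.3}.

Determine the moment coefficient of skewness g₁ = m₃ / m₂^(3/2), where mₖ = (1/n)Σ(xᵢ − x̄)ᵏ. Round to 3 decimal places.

x̄ = (8.0 + 12.2 + 9.0 - 19.0 + 8.3) / 5 = 3.7000
deviations (xᵢ − x̄): 4.3000, 8.5000, 5.3000, -22.7000, 4.6000
Σ(xᵢ − x̄)² = 655.2800 ⇒ m₂ = 655.2800/5 = 131.05600
Σ(xᵢ − x̄)³ = -10757.2380 ⇒ m₃ = -10757.2380/5 = -2151.44760
m₂^(3/2) = 131.05600^(1.5) = 1500.32506
g₁ = m₃ / m₂^(3/2) = -2151.44760 / 1500.32506 ≈ -1.434

-1.434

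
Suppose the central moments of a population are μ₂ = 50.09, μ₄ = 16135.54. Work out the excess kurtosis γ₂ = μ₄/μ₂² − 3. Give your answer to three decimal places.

μ₂² = 50.09² = 2509.00810
μ₄/μ₂² = 16135.54 / 2509.00810 = 6.43104
γ₂ = 6.43104 − 3 ≈ 3.431

3.431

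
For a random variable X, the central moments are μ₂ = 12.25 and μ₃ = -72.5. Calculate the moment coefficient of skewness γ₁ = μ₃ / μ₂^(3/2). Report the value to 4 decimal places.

σ = √μ₂ = √12.25 = 3.50000
σ³ = μ₂^(3/2) = 42.87500
γ₁ = μ₃/σ³ = -72.5 / 42.87500 ≈ -1.6910

-1.6910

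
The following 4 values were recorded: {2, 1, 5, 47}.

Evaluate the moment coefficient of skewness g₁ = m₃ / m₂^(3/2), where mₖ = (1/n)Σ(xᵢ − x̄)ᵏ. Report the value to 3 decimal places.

1.135

x̄ = (2 + 1 + 5 + 47) / 4 = 13.7500
deviations (xᵢ − x̄): -11.7500, -12.7500, -8.7500, 33.2500
Σ(xᵢ − x̄)² = 1482.7500 ⇒ m₂ = 1482.7500/4 = 370.68750
Σ(xᵢ − x̄)³ = 32395.1250 ⇒ m₃ = 32395.1250/4 = 8098.78125
m₂^(3/2) = 370.68750^(1.5) = 7136.93780
g₁ = m₃ / m₂^(3/2) = 8098.78125 / 7136.93780 ≈ 1.135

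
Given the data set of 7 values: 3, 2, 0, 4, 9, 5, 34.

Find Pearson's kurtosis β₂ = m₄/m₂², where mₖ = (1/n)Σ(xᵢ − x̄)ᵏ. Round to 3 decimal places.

4.648

x̄ = 8.1429
Σ(xᵢ − x̄)² = 826.8571 ⇒ m₂ = 118.12245
Σ(xᵢ − x̄)⁴ = 453927.6851 ⇒ m₄ = 64846.81216
m₂² = 13952.91295
β₂ = m₄/m₂² = 64846.81216 / 13952.91295 ≈ 4.648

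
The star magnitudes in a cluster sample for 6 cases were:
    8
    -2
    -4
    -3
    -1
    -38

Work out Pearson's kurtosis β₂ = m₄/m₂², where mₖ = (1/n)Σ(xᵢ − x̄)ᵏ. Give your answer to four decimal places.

3.7564

x̄ = -6.6667
Σ(xᵢ − x̄)² = 1271.3333 ⇒ m₂ = 211.88889
Σ(xᵢ − x̄)⁴ = 1011897.1111 ⇒ m₄ = 168649.51852
m₂² = 44896.90123
β₂ = m₄/m₂² = 168649.51852 / 44896.90123 ≈ 3.7564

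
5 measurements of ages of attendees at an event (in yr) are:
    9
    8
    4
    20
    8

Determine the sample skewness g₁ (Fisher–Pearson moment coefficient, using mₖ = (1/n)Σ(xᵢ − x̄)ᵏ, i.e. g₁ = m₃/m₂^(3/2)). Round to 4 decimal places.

x̄ = (9 + 8 + 4 + 20 + 8) / 5 = 9.8000
deviations (xᵢ − x̄): -0.8000, -1.8000, -5.8000, 10.2000, -1.8000
Σ(xᵢ − x̄)² = 144.8000 ⇒ m₂ = 144.8000/5 = 28.96000
Σ(xᵢ − x̄)³ = 853.9200 ⇒ m₃ = 853.9200/5 = 170.78400
m₂^(3/2) = 28.96000^(1.5) = 155.84678
g₁ = m₃ / m₂^(3/2) = 170.78400 / 155.84678 ≈ 1.0958

1.0958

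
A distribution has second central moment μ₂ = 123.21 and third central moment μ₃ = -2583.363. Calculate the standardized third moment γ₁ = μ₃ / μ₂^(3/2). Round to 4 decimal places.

-1.8889

σ = √μ₂ = √123.21 = 11.10000
σ³ = μ₂^(3/2) = 1367.63100
γ₁ = μ₃/σ³ = -2583.363 / 1367.63100 ≈ -1.8889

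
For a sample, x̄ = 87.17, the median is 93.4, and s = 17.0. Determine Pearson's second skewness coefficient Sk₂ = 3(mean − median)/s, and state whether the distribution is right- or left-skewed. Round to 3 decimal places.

Sk₂ = 3(87.17 − 93.4) / 17.0 = 3 × -6.2300 / 17.0
    = -18.6900 / 17.0 ≈ -1.099
Sk₂ < 0 ⇒ mean < median ⇒ left-skewed (negative skew).

-1.099, left-skewed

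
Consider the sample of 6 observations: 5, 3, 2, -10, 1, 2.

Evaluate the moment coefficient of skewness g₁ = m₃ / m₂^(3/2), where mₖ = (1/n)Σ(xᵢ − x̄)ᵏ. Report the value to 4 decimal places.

x̄ = (5 + 3 + 2 - 10 + 1 + 2) / 6 = 0.5000
deviations (xᵢ − x̄): 4.5000, 2.5000, 1.5000, -10.5000, 0.5000, 1.5000
Σ(xᵢ − x̄)² = 141.5000 ⇒ m₂ = 141.5000/6 = 23.58333
Σ(xᵢ − x̄)³ = -1044.0000 ⇒ m₃ = -1044.0000/6 = -174.00000
m₂^(3/2) = 23.58333^(1.5) = 114.52697
g₁ = m₃ / m₂^(3/2) = -174.00000 / 114.52697 ≈ -1.5193

-1.5193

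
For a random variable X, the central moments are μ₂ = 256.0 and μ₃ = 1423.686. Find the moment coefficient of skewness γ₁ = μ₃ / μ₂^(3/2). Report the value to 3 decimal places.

0.348

σ = √μ₂ = √256.0 = 16.00000
σ³ = μ₂^(3/2) = 4096.00000
γ₁ = μ₃/σ³ = 1423.686 / 4096.00000 ≈ 0.348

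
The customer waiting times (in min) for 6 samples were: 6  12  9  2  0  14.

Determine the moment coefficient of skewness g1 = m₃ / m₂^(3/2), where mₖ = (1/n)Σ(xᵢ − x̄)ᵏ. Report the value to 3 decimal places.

x̄ = (6 + 12 + 9 + 2 + 0 + 14) / 6 = 7.1667
deviations (xᵢ − x̄): -1.1667, 4.8333, 1.8333, -5.1667, -7.1667, 6.8333
Σ(xᵢ − x̄)² = 152.8333 ⇒ m₂ = 152.8333/6 = 25.47222
Σ(xᵢ − x̄)³ = -69.4444 ⇒ m₃ = -69.4444/6 = -11.57407
m₂^(3/2) = 25.47222^(1.5) = 128.55834
g1 = m₃ / m₂^(3/2) = -11.57407 / 128.55834 ≈ -0.090

-0.090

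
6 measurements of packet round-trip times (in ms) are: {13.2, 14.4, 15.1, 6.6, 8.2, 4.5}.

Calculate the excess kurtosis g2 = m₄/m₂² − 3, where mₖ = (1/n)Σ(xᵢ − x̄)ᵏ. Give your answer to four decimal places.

x̄ = 10.3333
Σ(xᵢ − x̄)² = 99.9933 ⇒ m₂ = 16.66556
Σ(xᵢ − x̄)⁴ = 2230.1428 ⇒ m₄ = 371.69046
m₂² = 277.74074
g2 = m₄/m₂² − 3 = 1.33826 − 3 ≈ -1.6617

-1.6617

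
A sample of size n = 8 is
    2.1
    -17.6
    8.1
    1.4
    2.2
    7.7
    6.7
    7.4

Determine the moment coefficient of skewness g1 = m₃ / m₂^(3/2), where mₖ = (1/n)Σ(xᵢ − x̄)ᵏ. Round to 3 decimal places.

-1.803

x̄ = (2.1 - 17.6 + 8.1 + 1.4 + 2.2 + 7.7 + 6.7 + 7.4) / 8 = 2.2500
deviations (xᵢ − x̄): -0.1500, -19.8500, 5.8500, -0.8500, -0.0500, 5.4500, 4.4500, 5.1500
Σ(xᵢ − x̄)² = 505.0200 ⇒ m₂ = 505.0200/8 = 63.12750
Σ(xᵢ − x̄)³ = -7235.1720 ⇒ m₃ = -7235.1720/8 = -904.39650
m₂^(3/2) = 63.12750^(1.5) = 501.56577
g1 = m₃ / m₂^(3/2) = -904.39650 / 501.56577 ≈ -1.803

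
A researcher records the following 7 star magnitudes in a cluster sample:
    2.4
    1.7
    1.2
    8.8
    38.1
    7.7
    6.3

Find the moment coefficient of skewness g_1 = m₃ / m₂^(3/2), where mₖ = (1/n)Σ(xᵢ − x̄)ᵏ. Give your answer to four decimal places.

x̄ = (2.4 + 1.7 + 1.2 + 8.8 + 38.1 + 7.7 + 6.3) / 7 = 9.4571
deviations (xᵢ − x̄): -7.0571, -7.7571, -8.2571, -0.6571, 28.6429, -1.7571, -3.1571
Σ(xᵢ − x̄)² = 1012.0571 ⇒ m₂ = 1012.0571/7 = 144.57959
Σ(xᵢ − x̄)³ = 22080.5852 ⇒ m₃ = 22080.5852/7 = 3154.36931
m₂^(3/2) = 144.57959^(1.5) = 1738.44314
g_1 = m₃ / m₂^(3/2) = 3154.36931 / 1738.44314 ≈ 1.8145

1.8145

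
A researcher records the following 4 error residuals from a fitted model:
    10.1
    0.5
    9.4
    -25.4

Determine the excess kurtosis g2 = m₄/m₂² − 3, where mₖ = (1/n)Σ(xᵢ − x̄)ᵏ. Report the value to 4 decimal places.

x̄ = -1.3500
Σ(xᵢ − x̄)² = 828.4900 ⇒ m₂ = 207.12250
Σ(xᵢ − x̄)⁴ = 365103.7224 ⇒ m₄ = 91275.93061
m₂² = 42899.73001
g2 = m₄/m₂² − 3 = 2.12766 − 3 ≈ -0.8723

-0.8723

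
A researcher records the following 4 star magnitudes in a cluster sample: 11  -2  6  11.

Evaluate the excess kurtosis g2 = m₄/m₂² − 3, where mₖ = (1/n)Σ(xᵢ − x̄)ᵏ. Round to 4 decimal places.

x̄ = 6.5000
Σ(xᵢ − x̄)² = 113.0000 ⇒ m₂ = 28.25000
Σ(xᵢ − x̄)⁴ = 6040.2500 ⇒ m₄ = 1510.06250
m₂² = 798.06250
g2 = m₄/m₂² − 3 = 1.89216 − 3 ≈ -1.1078

-1.1078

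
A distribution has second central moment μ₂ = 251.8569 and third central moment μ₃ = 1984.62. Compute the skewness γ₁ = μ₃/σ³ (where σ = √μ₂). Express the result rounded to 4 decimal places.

0.4965

σ = √μ₂ = √251.8569 = 15.87000
σ³ = μ₂^(3/2) = 3996.96900
γ₁ = μ₃/σ³ = 1984.62 / 3996.96900 ≈ 0.4965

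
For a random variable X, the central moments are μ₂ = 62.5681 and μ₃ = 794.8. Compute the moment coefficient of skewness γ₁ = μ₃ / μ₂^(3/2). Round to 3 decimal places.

σ = √μ₂ = √62.5681 = 7.91000
σ³ = μ₂^(3/2) = 494.91367
γ₁ = μ₃/σ³ = 794.8 / 494.91367 ≈ 1.606

1.606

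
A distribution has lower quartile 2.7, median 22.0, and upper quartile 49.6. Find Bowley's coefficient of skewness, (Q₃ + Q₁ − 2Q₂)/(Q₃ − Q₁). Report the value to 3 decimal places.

numerator: Q₃ + Q₁ − 2Q₂ = 49.6 + 2.7 − 2×22.0 = 8.3000
denominator: Q₃ − Q₁ = 49.6 − 2.7 = 46.9000
Bowley skewness = 8.3000 / 46.9000 ≈ 0.177

0.177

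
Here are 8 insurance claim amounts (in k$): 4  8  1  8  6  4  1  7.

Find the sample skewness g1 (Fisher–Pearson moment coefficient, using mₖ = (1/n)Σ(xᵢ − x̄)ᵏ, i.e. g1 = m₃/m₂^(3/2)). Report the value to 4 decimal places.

x̄ = (4 + 8 + 1 + 8 + 6 + 4 + 1 + 7) / 8 = 4.8750
deviations (xᵢ − x̄): -0.8750, 3.1250, -3.8750, 3.1250, 1.1250, -0.8750, -3.8750, 2.1250
Σ(xᵢ − x̄)² = 56.8750 ⇒ m₂ = 56.8750/8 = 7.10938
Σ(xᵢ − x̄)³ = -45.6563 ⇒ m₃ = -45.6563/8 = -5.70703
m₂^(3/2) = 7.10938^(1.5) = 18.95602
g1 = m₃ / m₂^(3/2) = -5.70703 / 18.95602 ≈ -0.3011

-0.3011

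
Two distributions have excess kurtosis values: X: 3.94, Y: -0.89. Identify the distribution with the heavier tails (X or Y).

X

Higher excess kurtosis ⇒ heavier tails relative to the normal distribution.
3.94 vs -0.89: the larger is 3.94, so X has heavier tails. (X is leptokurtic — heavier-than-normal tails; the other is platykurtic.)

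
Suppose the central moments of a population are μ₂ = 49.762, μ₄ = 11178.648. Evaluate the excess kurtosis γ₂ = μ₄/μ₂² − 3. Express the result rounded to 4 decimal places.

1.5143

μ₂² = 49.762² = 2476.25664
μ₄/μ₂² = 11178.648 / 2476.25664 = 4.51433
γ₂ = 4.51433 − 3 ≈ 1.5143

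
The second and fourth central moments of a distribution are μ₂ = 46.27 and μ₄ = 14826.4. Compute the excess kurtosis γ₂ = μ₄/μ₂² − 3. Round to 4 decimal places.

3.9253

μ₂² = 46.27² = 2140.91290
μ₄/μ₂² = 14826.4 / 2140.91290 = 6.92527
γ₂ = 6.92527 − 3 ≈ 3.9253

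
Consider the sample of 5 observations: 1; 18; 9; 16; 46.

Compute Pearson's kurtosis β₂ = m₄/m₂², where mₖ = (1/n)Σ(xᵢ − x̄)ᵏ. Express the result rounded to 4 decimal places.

x̄ = 18.0000
Σ(xᵢ − x̄)² = 1158.0000 ⇒ m₂ = 231.60000
Σ(xᵢ − x̄)⁴ = 704754.0000 ⇒ m₄ = 140950.80000
m₂² = 53638.56000
β₂ = m₄/m₂² = 140950.80000 / 53638.56000 ≈ 2.6278

2.6278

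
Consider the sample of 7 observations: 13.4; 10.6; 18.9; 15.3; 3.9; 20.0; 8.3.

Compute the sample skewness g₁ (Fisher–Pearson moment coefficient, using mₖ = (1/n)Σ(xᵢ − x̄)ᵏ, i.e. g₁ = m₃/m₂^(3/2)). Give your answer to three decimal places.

-0.243

x̄ = (13.4 + 10.6 + 18.9 + 15.3 + 3.9 + 20.0 + 8.3) / 7 = 12.9143
deviations (xᵢ − x̄): 0.4857, -2.3143, 5.9857, 2.3857, -9.0143, 7.0857, -4.6143
Σ(xᵢ − x̄)² = 199.8686 ⇒ m₂ = 199.8686/7 = 28.55265
Σ(xᵢ − x̄)³ = -259.2088 ⇒ m₃ = -259.2088/7 = -37.02983
m₂^(3/2) = 28.55265^(1.5) = 152.57020
g₁ = m₃ / m₂^(3/2) = -37.02983 / 152.57020 ≈ -0.243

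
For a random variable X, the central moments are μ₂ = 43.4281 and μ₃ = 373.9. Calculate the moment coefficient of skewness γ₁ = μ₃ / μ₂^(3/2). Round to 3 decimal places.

1.306

σ = √μ₂ = √43.4281 = 6.59000
σ³ = μ₂^(3/2) = 286.19118
γ₁ = μ₃/σ³ = 373.9 / 286.19118 ≈ 1.306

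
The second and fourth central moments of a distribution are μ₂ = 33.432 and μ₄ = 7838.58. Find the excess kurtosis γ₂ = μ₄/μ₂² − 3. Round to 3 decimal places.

4.013

μ₂² = 33.432² = 1117.69862
μ₄/μ₂² = 7838.58 / 1117.69862 = 7.01314
γ₂ = 7.01314 − 3 ≈ 4.013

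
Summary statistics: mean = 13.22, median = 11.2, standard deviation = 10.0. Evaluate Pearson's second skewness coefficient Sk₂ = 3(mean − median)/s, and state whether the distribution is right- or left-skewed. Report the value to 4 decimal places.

Sk₂ = 3(13.22 − 11.2) / 10.0 = 3 × 2.0200 / 10.0
    = 6.0600 / 10.0 ≈ 0.6060
Sk₂ > 0 ⇒ mean > median ⇒ right-skewed (positive skew).

0.6060, right-skewed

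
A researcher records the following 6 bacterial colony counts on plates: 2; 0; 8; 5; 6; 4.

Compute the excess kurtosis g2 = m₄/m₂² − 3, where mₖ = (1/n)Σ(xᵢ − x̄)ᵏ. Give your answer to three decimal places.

-1.017

x̄ = 4.1667
Σ(xᵢ − x̄)² = 40.8333 ⇒ m₂ = 6.80556
Σ(xᵢ − x̄)⁴ = 551.1528 ⇒ m₄ = 91.85880
m₂² = 46.31559
g2 = m₄/m₂² − 3 = 1.98332 − 3 ≈ -1.017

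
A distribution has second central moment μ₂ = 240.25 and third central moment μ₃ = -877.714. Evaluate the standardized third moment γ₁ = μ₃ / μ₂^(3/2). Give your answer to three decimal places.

σ = √μ₂ = √240.25 = 15.50000
σ³ = μ₂^(3/2) = 3723.87500
γ₁ = μ₃/σ³ = -877.714 / 3723.87500 ≈ -0.236

-0.236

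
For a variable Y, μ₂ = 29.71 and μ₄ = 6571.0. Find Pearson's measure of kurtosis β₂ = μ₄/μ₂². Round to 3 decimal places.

μ₂² = 29.71² = 882.68410
μ₄/μ₂² = 6571.0 / 882.68410 = 7.44434
β₂ ≈ 7.444

7.444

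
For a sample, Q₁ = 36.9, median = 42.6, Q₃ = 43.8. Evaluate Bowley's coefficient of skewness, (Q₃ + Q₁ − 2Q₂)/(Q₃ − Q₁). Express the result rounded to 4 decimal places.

-0.6522

numerator: Q₃ + Q₁ − 2Q₂ = 43.8 + 36.9 − 2×42.6 = -4.5000
denominator: Q₃ − Q₁ = 43.8 − 36.9 = 6.9000
Bowley skewness = -4.5000 / 6.9000 ≈ -0.6522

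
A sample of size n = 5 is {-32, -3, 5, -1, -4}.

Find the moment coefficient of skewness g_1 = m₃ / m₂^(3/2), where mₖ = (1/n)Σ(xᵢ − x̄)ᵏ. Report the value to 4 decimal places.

-1.2708

x̄ = (-32 - 3 + 5 - 1 - 4) / 5 = -7.0000
deviations (xᵢ − x̄): -25.0000, 4.0000, 12.0000, 6.0000, 3.0000
Σ(xᵢ − x̄)² = 830.0000 ⇒ m₂ = 830.0000/5 = 166.00000
Σ(xᵢ − x̄)³ = -13590.0000 ⇒ m₃ = -13590.0000/5 = -2718.00000
m₂^(3/2) = 166.00000^(1.5) = 2138.76039
g_1 = m₃ / m₂^(3/2) = -2718.00000 / 2138.76039 ≈ -1.2708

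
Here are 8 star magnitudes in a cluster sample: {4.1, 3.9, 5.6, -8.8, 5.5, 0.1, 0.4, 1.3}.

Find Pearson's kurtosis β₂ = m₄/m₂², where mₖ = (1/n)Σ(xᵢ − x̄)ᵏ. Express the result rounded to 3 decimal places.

x̄ = 1.5125
Σ(xᵢ − x̄)² = 154.6288 ⇒ m₂ = 19.32859
Σ(xᵢ − x̄)⁴ = 11924.6161 ⇒ m₄ = 1490.57701
m₂² = 373.59454
β₂ = m₄/m₂² = 1490.57701 / 373.59454 ≈ 3.990

3.990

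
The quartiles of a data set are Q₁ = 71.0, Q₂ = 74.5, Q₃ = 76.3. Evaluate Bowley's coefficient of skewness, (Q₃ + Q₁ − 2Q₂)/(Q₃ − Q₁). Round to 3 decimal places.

numerator: Q₃ + Q₁ − 2Q₂ = 76.3 + 71.0 − 2×74.5 = -1.7000
denominator: Q₃ − Q₁ = 76.3 − 71.0 = 5.3000
Bowley skewness = -1.7000 / 5.3000 ≈ -0.321

-0.321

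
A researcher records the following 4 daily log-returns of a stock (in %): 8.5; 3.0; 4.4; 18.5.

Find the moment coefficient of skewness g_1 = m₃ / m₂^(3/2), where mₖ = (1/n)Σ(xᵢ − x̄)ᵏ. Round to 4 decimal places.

x̄ = (8.5 + 3.0 + 4.4 + 18.5) / 4 = 8.6000
deviations (xᵢ − x̄): -0.1000, -5.6000, -4.2000, 9.9000
Σ(xᵢ − x̄)² = 147.0200 ⇒ m₂ = 147.0200/4 = 36.75500
Σ(xᵢ − x̄)³ = 720.5940 ⇒ m₃ = 720.5940/4 = 180.14850
m₂^(3/2) = 36.75500^(1.5) = 222.83050
g_1 = m₃ / m₂^(3/2) = 180.14850 / 222.83050 ≈ 0.8085

0.8085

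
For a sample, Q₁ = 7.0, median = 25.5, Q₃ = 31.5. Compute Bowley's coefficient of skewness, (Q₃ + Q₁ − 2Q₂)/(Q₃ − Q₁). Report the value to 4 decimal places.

-0.5102

numerator: Q₃ + Q₁ − 2Q₂ = 31.5 + 7.0 − 2×25.5 = -12.5000
denominator: Q₃ − Q₁ = 31.5 − 7.0 = 24.5000
Bowley skewness = -12.5000 / 24.5000 ≈ -0.5102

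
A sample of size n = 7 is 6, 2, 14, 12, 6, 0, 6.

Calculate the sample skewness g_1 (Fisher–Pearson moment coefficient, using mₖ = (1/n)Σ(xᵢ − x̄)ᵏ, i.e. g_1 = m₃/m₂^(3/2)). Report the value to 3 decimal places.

0.274

x̄ = (6 + 2 + 14 + 12 + 6 + 0 + 6) / 7 = 6.5714
deviations (xᵢ − x̄): -0.5714, -4.5714, 7.4286, 5.4286, -0.5714, -6.5714, -0.5714
Σ(xᵢ − x̄)² = 149.7143 ⇒ m₂ = 149.7143/7 = 21.38776
Σ(xᵢ − x̄)³ = 190.0408 ⇒ m₃ = 190.0408/7 = 27.14869
m₂^(3/2) = 21.38776^(1.5) = 98.91173
g_1 = m₃ / m₂^(3/2) = 27.14869 / 98.91173 ≈ 0.274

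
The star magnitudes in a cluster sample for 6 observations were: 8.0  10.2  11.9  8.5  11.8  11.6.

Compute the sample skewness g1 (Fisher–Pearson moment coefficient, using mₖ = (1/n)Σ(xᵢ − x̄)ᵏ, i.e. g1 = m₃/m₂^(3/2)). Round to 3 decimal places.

x̄ = (8.0 + 10.2 + 11.9 + 8.5 + 11.8 + 11.6) / 6 = 10.3333
deviations (xᵢ − x̄): -2.3333, -0.1333, 1.5667, -1.8333, 1.4667, 1.2667
Σ(xᵢ − x̄)² = 15.0333 ⇒ m₂ = 15.0333/6 = 2.50556
Σ(xᵢ − x̄)³ = -9.8356 ⇒ m₃ = -9.8356/6 = -1.63926
m₂^(3/2) = 2.50556^(1.5) = 3.96603
g1 = m₃ / m₂^(3/2) = -1.63926 / 3.96603 ≈ -0.413

-0.413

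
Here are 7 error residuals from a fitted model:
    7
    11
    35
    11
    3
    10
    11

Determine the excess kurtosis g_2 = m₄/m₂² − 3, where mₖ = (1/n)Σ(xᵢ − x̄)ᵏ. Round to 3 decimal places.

x̄ = 12.5714
Σ(xᵢ − x̄)² = 639.7143 ⇒ m₂ = 91.38776
Σ(xᵢ − x̄)⁴ = 262468.4140 ⇒ m₄ = 37495.48771
m₂² = 8351.72178
g_2 = m₄/m₂² − 3 = 4.48955 − 3 ≈ 1.490

1.490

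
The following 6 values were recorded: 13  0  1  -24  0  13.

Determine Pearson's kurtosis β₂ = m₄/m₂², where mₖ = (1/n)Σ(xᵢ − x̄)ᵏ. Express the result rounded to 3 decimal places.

x̄ = 0.5000
Σ(xᵢ − x̄)² = 913.5000 ⇒ m₂ = 152.25000
Σ(xᵢ − x̄)⁴ = 409128.3750 ⇒ m₄ = 68188.06250
m₂² = 23180.06250
β₂ = m₄/m₂² = 68188.06250 / 23180.06250 ≈ 2.942

2.942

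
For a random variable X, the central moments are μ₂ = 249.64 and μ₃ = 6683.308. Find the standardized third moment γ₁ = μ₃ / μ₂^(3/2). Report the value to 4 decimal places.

σ = √μ₂ = √249.64 = 15.80000
σ³ = μ₂^(3/2) = 3944.31200
γ₁ = μ₃/σ³ = 6683.308 / 3944.31200 ≈ 1.6944

1.6944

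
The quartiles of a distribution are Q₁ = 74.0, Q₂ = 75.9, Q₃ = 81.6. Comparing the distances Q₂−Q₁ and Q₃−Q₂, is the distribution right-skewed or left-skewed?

right-skewed

Q₂ − Q₁ = 1.9;  Q₃ − Q₂ = 5.7
Q₃ − Q₂ > Q₂ − Q₁ ⇒ the upper half is more spread out ⇒ right-skewed.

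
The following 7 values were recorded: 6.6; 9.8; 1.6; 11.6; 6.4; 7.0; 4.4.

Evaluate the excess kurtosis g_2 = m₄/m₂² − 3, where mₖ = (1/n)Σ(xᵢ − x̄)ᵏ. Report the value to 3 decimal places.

x̄ = 6.7714
Σ(xᵢ − x̄)² = 65.0743 ⇒ m₂ = 9.29633
Σ(xᵢ − x̄)⁴ = 1374.5965 ⇒ m₄ = 196.37092
m₂² = 86.42169
g_2 = m₄/m₂² − 3 = 2.27224 − 3 ≈ -0.728

-0.728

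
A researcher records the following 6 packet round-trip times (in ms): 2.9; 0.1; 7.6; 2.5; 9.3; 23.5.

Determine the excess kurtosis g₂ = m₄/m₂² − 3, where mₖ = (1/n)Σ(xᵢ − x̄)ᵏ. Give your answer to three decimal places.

0.128

x̄ = 7.6500
Σ(xᵢ − x̄)² = 360.0350 ⇒ m₂ = 60.00583
Σ(xᵢ − x̄)⁴ = 67581.9509 ⇒ m₄ = 11263.65849
m₂² = 3600.70003
g₂ = m₄/m₂² − 3 = 3.12819 − 3 ≈ 0.128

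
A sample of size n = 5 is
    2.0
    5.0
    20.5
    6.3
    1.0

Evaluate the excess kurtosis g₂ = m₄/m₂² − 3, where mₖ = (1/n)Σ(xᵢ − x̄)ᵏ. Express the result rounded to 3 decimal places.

x̄ = 6.9600
Σ(xᵢ − x̄)² = 247.7320 ⇒ m₂ = 49.54640
Σ(xᵢ − x̄)⁴ = 35492.4460 ⇒ m₄ = 7098.48920
m₂² = 2454.84575
g₂ = m₄/m₂² − 3 = 2.89162 − 3 ≈ -0.108

-0.108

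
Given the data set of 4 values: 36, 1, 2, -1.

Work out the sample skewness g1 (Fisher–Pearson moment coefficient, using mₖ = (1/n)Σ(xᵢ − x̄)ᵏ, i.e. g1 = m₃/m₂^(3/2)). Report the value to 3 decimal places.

x̄ = (36 + 1 + 2 - 1) / 4 = 9.5000
deviations (xᵢ − x̄): 26.5000, -8.5000, -7.5000, -10.5000
Σ(xᵢ − x̄)² = 941.0000 ⇒ m₂ = 941.0000/4 = 235.25000
Σ(xᵢ − x̄)³ = 16416.0000 ⇒ m₃ = 16416.0000/4 = 4104.00000
m₂^(3/2) = 235.25000^(1.5) = 3608.23195
g1 = m₃ / m₂^(3/2) = 4104.00000 / 3608.23195 ≈ 1.137

1.137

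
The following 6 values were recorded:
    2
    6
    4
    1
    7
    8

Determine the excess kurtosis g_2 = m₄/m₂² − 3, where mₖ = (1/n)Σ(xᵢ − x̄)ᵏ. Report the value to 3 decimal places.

x̄ = 4.6667
Σ(xᵢ − x̄)² = 39.3333 ⇒ m₂ = 6.55556
Σ(xᵢ − x̄)⁴ = 387.7778 ⇒ m₄ = 64.62963
m₂² = 42.97531
g_2 = m₄/m₂² − 3 = 1.50388 − 3 ≈ -1.496

-1.496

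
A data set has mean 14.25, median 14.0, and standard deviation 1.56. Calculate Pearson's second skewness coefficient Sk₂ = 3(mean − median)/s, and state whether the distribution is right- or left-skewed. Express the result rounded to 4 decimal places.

Sk₂ = 3(14.25 − 14.0) / 1.56 = 3 × 0.2500 / 1.56
    = 0.7500 / 1.56 ≈ 0.4808
Sk₂ > 0 ⇒ mean > median ⇒ right-skewed (positive skew).

0.4808, right-skewed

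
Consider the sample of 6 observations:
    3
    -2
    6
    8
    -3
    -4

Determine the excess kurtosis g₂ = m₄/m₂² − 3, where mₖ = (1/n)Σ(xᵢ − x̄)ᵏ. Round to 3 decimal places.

-1.615

x̄ = 1.3333
Σ(xᵢ − x̄)² = 127.3333 ⇒ m₂ = 21.22222
Σ(xᵢ − x̄)⁴ = 3742.4444 ⇒ m₄ = 623.74074
m₂² = 450.38272
g₂ = m₄/m₂² − 3 = 1.38491 − 3 ≈ -1.615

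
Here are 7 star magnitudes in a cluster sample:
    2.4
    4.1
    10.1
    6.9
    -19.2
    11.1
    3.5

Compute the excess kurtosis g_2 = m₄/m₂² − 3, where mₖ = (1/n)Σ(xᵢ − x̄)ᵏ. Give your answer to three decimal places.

1.267

x̄ = 2.7000
Σ(xᵢ − x̄)² = 625.2600 ⇒ m₂ = 89.32286
Σ(xᵢ − x̄)⁴ = 238318.5522 ⇒ m₄ = 34045.50746
m₂² = 7978.57281
g_2 = m₄/m₂² − 3 = 4.26712 − 3 ≈ 1.267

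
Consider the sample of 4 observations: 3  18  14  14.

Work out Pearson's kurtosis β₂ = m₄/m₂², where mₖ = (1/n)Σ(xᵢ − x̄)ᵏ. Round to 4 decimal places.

x̄ = 12.2500
Σ(xᵢ − x̄)² = 124.7500 ⇒ m₂ = 31.18750
Σ(xᵢ − x̄)⁴ = 8432.8281 ⇒ m₄ = 2108.20703
m₂² = 972.66016
β₂ = m₄/m₂² = 2108.20703 / 972.66016 ≈ 2.1675

2.1675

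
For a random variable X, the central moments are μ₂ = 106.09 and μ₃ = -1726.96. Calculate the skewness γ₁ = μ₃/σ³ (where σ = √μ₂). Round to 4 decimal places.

σ = √μ₂ = √106.09 = 10.30000
σ³ = μ₂^(3/2) = 1092.72700
γ₁ = μ₃/σ³ = -1726.96 / 1092.72700 ≈ -1.5804

-1.5804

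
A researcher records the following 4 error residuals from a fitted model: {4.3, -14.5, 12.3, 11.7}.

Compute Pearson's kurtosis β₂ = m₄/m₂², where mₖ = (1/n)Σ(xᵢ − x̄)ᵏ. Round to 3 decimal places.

x̄ = 3.4500
Σ(xᵢ − x̄)² = 469.3100 ⇒ m₂ = 117.32750
Σ(xᵢ − x̄)⁴ = 114581.8909 ⇒ m₄ = 28645.47273
m₂² = 13765.74226
β₂ = m₄/m₂² = 28645.47273 / 13765.74226 ≈ 2.081

2.081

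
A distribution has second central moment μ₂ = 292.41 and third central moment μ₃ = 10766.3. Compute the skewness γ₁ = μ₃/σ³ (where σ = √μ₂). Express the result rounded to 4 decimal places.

σ = √μ₂ = √292.41 = 17.10000
σ³ = μ₂^(3/2) = 5000.21100
γ₁ = μ₃/σ³ = 10766.3 / 5000.21100 ≈ 2.1532

2.1532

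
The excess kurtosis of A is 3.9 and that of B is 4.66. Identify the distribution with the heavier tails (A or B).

B

Higher excess kurtosis ⇒ heavier tails relative to the normal distribution.
3.9 vs 4.66: the larger is 4.66, so B has heavier tails.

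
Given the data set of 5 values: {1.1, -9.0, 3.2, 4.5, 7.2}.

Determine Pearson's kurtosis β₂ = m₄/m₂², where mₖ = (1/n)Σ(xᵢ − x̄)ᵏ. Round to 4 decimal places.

2.7006

x̄ = 1.4000
Σ(xᵢ − x̄)² = 154.7400 ⇒ m₂ = 30.94800
Σ(xᵢ − x̄)⁴ = 12933.0930 ⇒ m₄ = 2586.61860
m₂² = 957.77870
β₂ = m₄/m₂² = 2586.61860 / 957.77870 ≈ 2.7006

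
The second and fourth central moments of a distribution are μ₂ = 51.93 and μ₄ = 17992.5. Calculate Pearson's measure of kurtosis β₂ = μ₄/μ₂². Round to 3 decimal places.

μ₂² = 51.93² = 2696.72490
μ₄/μ₂² = 17992.5 / 2696.72490 = 6.67198
β₂ ≈ 6.672

6.672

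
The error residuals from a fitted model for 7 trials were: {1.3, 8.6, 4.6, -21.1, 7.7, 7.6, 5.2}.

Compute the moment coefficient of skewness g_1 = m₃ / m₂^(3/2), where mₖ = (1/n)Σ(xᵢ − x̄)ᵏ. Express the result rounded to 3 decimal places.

x̄ = (1.3 + 8.6 + 4.6 - 21.1 + 7.7 + 7.6 + 5.2) / 7 = 1.9857
deviations (xᵢ − x̄): -0.6857, 6.6143, 2.6143, -23.0857, 5.7143, 5.6143, 3.2143
Σ(xᵢ − x̄)² = 658.5086 ⇒ m₂ = 658.5086/7 = 94.07265
Σ(xᵢ − x̄)³ = -11599.8632 ⇒ m₃ = -11599.8632/7 = -1657.12331
m₂^(3/2) = 94.07265^(1.5) = 912.42061
g_1 = m₃ / m₂^(3/2) = -1657.12331 / 912.42061 ≈ -1.816

-1.816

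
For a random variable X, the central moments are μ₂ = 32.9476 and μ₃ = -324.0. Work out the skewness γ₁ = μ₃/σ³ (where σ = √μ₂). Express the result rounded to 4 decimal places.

σ = √μ₂ = √32.9476 = 5.74000
σ³ = μ₂^(3/2) = 189.11922
γ₁ = μ₃/σ³ = -324.0 / 189.11922 ≈ -1.7132

-1.7132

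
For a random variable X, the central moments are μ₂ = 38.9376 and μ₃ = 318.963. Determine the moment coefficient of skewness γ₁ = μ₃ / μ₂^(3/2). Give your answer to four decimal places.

σ = √μ₂ = √38.9376 = 6.24000
σ³ = μ₂^(3/2) = 242.97062
γ₁ = μ₃/σ³ = 318.963 / 242.97062 ≈ 1.3128

1.3128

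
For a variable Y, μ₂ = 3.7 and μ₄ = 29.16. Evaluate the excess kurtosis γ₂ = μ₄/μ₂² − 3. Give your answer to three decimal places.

μ₂² = 3.7² = 13.69000
μ₄/μ₂² = 29.16 / 13.69000 = 2.13002
γ₂ = 2.13002 − 3 ≈ -0.870

-0.870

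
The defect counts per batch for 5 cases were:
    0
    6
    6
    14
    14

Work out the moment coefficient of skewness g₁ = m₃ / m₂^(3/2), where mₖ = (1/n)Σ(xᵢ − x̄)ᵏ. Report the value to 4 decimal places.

x̄ = (0 + 6 + 6 + 14 + 14) / 5 = 8.0000
deviations (xᵢ − x̄): -8.0000, -2.0000, -2.0000, 6.0000, 6.0000
Σ(xᵢ − x̄)² = 144.0000 ⇒ m₂ = 144.0000/5 = 28.80000
Σ(xᵢ − x̄)³ = -96.0000 ⇒ m₃ = -96.0000/5 = -19.20000
m₂^(3/2) = 28.80000^(1.5) = 154.55702
g₁ = m₃ / m₂^(3/2) = -19.20000 / 154.55702 ≈ -0.1242

-0.1242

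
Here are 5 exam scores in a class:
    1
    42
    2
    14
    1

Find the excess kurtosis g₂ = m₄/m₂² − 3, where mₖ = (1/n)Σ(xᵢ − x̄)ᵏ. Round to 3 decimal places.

x̄ = 12.0000
Σ(xᵢ − x̄)² = 1246.0000 ⇒ m₂ = 249.20000
Σ(xᵢ − x̄)⁴ = 849298.0000 ⇒ m₄ = 169859.60000
m₂² = 62100.64000
g₂ = m₄/m₂² − 3 = 2.73523 − 3 ≈ -0.265

-0.265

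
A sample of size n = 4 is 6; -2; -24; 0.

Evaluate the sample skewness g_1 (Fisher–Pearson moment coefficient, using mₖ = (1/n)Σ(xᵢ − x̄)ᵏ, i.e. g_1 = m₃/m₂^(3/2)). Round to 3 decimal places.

x̄ = (6 - 2 - 24 + 0) / 4 = -5.0000
deviations (xᵢ − x̄): 11.0000, 3.0000, -19.0000, 5.0000
Σ(xᵢ − x̄)² = 516.0000 ⇒ m₂ = 516.0000/4 = 129.00000
Σ(xᵢ − x̄)³ = -5376.0000 ⇒ m₃ = -5376.0000/4 = -1344.00000
m₂^(3/2) = 129.00000^(1.5) = 1465.15835
g_1 = m₃ / m₂^(3/2) = -1344.00000 / 1465.15835 ≈ -0.917

-0.917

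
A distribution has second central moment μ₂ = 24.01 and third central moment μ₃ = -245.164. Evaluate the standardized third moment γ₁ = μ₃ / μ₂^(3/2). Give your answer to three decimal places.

-2.084

σ = √μ₂ = √24.01 = 4.90000
σ³ = μ₂^(3/2) = 117.64900
γ₁ = μ₃/σ³ = -245.164 / 117.64900 ≈ -2.084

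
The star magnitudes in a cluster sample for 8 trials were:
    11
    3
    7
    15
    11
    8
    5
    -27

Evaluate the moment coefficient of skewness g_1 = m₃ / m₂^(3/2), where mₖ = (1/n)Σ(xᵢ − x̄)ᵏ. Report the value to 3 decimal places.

x̄ = (11 + 3 + 7 + 15 + 11 + 8 + 5 - 27) / 8 = 4.1250
deviations (xᵢ − x̄): 6.8750, -1.1250, 2.8750, 10.8750, 6.8750, 3.8750, 0.8750, -31.1250
Σ(xᵢ − x̄)² = 1206.8750 ⇒ m₂ = 1206.8750/8 = 150.85938
Σ(xᵢ − x̄)³ = -28135.5938 ⇒ m₃ = -28135.5938/8 = -3516.94922
m₂^(3/2) = 150.85938^(1.5) = 1852.92763
g_1 = m₃ / m₂^(3/2) = -3516.94922 / 1852.92763 ≈ -1.898

-1.898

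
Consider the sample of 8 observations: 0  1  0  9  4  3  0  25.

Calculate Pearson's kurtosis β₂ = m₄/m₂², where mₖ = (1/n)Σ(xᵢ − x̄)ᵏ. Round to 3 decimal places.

4.739

x̄ = 5.2500
Σ(xᵢ − x̄)² = 511.5000 ⇒ m₂ = 63.93750
Σ(xᵢ − x̄)⁴ = 154979.9063 ⇒ m₄ = 19372.48828
m₂² = 4088.00391
β₂ = m₄/m₂² = 19372.48828 / 4088.00391 ≈ 4.739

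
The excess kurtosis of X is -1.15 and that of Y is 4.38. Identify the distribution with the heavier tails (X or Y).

Higher excess kurtosis ⇒ heavier tails relative to the normal distribution.
-1.15 vs 4.38: the larger is 4.38, so Y has heavier tails. (Y is leptokurtic — heavier-than-normal tails; the other is platykurtic.)

Y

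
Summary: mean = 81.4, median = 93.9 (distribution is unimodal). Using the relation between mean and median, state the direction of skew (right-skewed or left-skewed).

left-skewed

mean − median = 81.4 − 93.9 = -12.5
mean < median ⇒ the longer tail is on the left ⇒ left-skewed (negatively skewed).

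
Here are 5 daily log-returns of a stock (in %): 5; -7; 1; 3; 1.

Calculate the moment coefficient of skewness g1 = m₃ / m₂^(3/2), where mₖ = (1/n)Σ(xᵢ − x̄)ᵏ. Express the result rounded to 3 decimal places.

-1.001

x̄ = (5 - 7 + 1 + 3 + 1) / 5 = 0.6000
deviations (xᵢ − x̄): 4.4000, -7.6000, 0.4000, 2.4000, 0.4000
Σ(xᵢ − x̄)² = 83.2000 ⇒ m₂ = 83.2000/5 = 16.64000
Σ(xᵢ − x̄)³ = -339.8400 ⇒ m₃ = -339.8400/5 = -67.96800
m₂^(3/2) = 16.64000^(1.5) = 67.87815
g1 = m₃ / m₂^(3/2) = -67.96800 / 67.87815 ≈ -1.001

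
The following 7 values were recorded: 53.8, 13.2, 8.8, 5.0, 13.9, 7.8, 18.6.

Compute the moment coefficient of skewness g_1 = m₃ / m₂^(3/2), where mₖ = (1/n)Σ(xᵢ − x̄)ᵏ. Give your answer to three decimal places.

1.742

x̄ = (53.8 + 13.2 + 8.8 + 5.0 + 13.9 + 7.8 + 18.6) / 7 = 17.3000
deviations (xᵢ − x̄): 36.5000, -4.1000, -8.5000, -12.3000, -3.4000, -9.5000, 1.3000
Σ(xᵢ − x̄)² = 1676.1000 ⇒ m₂ = 1676.1000/7 = 239.44286
Σ(xᵢ − x̄)³ = 45188.7300 ⇒ m₃ = 45188.7300/7 = 6455.53286
m₂^(3/2) = 239.44286^(1.5) = 3705.12470
g_1 = m₃ / m₂^(3/2) = 6455.53286 / 3705.12470 ≈ 1.742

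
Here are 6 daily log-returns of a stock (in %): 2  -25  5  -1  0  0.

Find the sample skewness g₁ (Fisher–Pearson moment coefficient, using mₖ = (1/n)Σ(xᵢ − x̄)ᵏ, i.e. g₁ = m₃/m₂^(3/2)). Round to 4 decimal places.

x̄ = (2 - 25 + 5 - 1 + 0 + 0) / 6 = -3.1667
deviations (xᵢ − x̄): 5.1667, -21.8333, 8.1667, 2.1667, 3.1667, 3.1667
Σ(xᵢ − x̄)² = 594.8333 ⇒ m₂ = 594.8333/6 = 99.13889
Σ(xᵢ − x̄)³ = -9651.5556 ⇒ m₃ = -9651.5556/6 = -1608.59259
m₂^(3/2) = 99.13889^(1.5) = 987.11118
g₁ = m₃ / m₂^(3/2) = -1608.59259 / 987.11118 ≈ -1.6296

-1.6296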